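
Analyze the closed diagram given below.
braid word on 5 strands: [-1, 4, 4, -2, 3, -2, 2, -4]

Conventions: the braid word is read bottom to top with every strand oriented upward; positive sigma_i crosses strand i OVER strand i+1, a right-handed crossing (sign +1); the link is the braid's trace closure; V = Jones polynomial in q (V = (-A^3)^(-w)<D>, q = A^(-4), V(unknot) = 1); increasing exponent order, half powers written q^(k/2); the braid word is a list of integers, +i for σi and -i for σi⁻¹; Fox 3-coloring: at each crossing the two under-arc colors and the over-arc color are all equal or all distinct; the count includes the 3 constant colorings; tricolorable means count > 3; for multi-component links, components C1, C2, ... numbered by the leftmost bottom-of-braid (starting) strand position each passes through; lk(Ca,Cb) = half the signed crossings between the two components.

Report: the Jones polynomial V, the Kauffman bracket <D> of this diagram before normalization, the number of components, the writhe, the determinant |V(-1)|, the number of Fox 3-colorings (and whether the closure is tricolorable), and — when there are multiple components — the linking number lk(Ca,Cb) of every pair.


V = 1
<D> = 1 (w = 0)
1 component over 8 crossings, w = 0
3 Fox colorings among 3^8, |V(-1)| = 1: not tricolorable
why: the word shrinks to σ1⁻¹ σ4 σ4 σ2⁻¹ σ3 σ4⁻¹ after cancelling


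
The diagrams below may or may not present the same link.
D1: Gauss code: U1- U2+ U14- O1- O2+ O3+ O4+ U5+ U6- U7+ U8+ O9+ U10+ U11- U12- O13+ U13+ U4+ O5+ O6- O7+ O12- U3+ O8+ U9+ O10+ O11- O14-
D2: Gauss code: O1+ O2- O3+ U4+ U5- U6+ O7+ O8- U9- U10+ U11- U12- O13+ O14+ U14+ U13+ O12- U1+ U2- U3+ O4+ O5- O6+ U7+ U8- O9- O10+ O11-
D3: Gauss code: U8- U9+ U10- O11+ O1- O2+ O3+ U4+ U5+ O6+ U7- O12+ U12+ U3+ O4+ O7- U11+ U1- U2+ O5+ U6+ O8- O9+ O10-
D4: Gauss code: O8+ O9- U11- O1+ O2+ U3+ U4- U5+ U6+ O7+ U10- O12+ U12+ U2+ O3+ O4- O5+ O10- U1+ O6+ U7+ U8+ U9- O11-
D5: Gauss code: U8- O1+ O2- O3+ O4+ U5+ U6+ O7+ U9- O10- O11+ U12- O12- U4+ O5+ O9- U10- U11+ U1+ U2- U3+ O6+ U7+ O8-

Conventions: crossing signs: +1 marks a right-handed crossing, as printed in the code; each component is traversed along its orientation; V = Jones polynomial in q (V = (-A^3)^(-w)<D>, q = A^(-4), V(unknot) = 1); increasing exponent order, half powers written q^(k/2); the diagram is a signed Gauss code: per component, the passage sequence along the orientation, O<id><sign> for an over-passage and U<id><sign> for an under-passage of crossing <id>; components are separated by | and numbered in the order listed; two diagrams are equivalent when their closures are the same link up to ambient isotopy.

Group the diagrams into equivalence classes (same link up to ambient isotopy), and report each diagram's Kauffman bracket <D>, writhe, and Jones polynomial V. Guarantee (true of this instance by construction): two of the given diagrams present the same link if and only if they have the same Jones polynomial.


equivalence classes: {D1, D3, D4, D5} | {D2}
D1 (bracket -A^-12 + A^-8 - A^-4 + 2 - A^4 + A^8; 14 crossings at w = +4): V = q - q^2 + 2q^3 - q^4 + q^5 - q^6
V(D2) = 1  (w +2, c 14, <D> = A^6)
D3 (bracket -A^-12 + A^-8 - A^-4 + 2 - A^4 + A^8; 12 crossings at w = +4): V = q - q^2 + 2q^3 - q^4 + q^5 - q^6
V(D4) = q - q^2 + 2q^3 - q^4 + q^5 - q^6  [12 crossings, <D> = -A^-12 + A^-8 - A^-4 + 2 - A^4 + A^8, w = +4]
V(D5) = q - q^2 + 2q^3 - q^4 + q^5 - q^6  [12 crossings, <D> = -A^-18 + A^-14 - A^-10 + 2A^-6 - A^-2 + A^2, w = +2]
observation: comparing 5 Jones polynomials yields 2 groups


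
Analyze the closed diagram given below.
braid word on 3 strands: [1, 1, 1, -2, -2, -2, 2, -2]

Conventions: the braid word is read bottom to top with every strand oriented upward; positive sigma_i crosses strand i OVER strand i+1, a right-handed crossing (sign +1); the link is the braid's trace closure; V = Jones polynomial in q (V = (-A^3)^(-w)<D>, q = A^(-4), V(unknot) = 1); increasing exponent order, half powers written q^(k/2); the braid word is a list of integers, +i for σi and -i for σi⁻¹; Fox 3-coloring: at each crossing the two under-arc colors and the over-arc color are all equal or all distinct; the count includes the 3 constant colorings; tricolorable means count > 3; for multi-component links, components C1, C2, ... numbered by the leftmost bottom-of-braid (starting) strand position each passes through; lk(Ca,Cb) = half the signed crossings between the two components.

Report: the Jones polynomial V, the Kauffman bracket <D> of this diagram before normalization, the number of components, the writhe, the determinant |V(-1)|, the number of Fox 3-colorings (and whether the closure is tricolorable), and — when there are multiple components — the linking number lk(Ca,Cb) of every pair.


Jones polynomial: V(q) = -q^-3 + q^-2 - q^-1 + 3 - q + q^2 - q^3
<D> = -A^-12 + A^-8 - A^-4 + 3 - A^4 + A^8 - A^12; writhe 0
components 1, writhe 0 (8 crossings)
3-colorings: 27 of 3^8, det 9 — tricolorable
note: w = 0 shifts under R1 moves; the (-A^3)^(0) factor cancels that in V


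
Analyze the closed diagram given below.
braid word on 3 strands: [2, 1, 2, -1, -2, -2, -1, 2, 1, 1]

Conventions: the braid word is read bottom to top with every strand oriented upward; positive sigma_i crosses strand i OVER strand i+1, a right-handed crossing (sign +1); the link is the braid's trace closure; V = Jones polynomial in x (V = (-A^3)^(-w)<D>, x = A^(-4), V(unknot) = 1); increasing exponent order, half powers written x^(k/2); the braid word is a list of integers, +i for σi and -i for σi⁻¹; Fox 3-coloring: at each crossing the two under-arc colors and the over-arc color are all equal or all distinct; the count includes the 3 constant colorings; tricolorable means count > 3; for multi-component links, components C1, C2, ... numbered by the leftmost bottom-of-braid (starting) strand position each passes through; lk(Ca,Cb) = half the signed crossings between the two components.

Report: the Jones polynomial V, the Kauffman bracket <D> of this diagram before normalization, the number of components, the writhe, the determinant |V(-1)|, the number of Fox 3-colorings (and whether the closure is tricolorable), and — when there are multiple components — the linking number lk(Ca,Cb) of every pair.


V = x + x^3 - x^4
<D> = -A^-10 + A^-6 + A^2 (w = +2)
1 component over 10 crossings, w = +2
9 Fox colorings among 3^10, |V(-1)| = 3: tricolorable
why: the span of V is 3, forcing >= 3 crossings in any diagram


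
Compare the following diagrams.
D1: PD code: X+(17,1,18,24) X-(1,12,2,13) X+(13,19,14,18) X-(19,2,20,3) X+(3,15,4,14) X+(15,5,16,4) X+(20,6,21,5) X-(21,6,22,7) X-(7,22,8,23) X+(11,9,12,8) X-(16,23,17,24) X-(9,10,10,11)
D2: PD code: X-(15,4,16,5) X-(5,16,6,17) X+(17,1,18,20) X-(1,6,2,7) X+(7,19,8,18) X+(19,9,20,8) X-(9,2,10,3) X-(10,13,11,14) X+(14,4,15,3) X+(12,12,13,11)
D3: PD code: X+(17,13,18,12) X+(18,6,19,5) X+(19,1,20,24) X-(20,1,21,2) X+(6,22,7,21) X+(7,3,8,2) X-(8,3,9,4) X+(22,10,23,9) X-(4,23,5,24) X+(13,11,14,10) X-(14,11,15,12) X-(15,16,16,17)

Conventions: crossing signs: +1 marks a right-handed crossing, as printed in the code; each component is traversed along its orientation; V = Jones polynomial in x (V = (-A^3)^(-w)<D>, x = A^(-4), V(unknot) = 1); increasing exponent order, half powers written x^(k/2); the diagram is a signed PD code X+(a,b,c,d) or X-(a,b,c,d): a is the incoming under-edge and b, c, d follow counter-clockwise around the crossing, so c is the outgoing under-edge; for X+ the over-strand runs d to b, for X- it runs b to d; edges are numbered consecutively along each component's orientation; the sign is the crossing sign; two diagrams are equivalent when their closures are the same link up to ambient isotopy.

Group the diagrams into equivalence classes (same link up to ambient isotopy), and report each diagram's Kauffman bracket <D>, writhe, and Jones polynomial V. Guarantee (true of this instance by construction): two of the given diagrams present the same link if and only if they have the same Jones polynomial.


classes: {D1, D2} | {D3}
V(D1) = -x^-3 + 2x^-2 - 2x^-1 + 3 - 2x + 2x^2 - x^3  [12 crossings, <D> = -A^-12 + 2A^-8 - 2A^-4 + 3 - 2A^4 + 2A^8 - A^12, w = 0]
V(D2) = -x^-3 + 2x^-2 - 2x^-1 + 3 - 2x + 2x^2 - x^3  [10 crossings, <D> = -A^-12 + 2A^-8 - 2A^-4 + 3 - 2A^4 + 2A^8 - A^12, w = 0]
V(D3) = x + x^3 - x^4  (w +2, c 12, <D> = -A^-10 + A^-6 + A^2)
insight: V(x) takes 2 values over 3 diagrams, fixing the grouping


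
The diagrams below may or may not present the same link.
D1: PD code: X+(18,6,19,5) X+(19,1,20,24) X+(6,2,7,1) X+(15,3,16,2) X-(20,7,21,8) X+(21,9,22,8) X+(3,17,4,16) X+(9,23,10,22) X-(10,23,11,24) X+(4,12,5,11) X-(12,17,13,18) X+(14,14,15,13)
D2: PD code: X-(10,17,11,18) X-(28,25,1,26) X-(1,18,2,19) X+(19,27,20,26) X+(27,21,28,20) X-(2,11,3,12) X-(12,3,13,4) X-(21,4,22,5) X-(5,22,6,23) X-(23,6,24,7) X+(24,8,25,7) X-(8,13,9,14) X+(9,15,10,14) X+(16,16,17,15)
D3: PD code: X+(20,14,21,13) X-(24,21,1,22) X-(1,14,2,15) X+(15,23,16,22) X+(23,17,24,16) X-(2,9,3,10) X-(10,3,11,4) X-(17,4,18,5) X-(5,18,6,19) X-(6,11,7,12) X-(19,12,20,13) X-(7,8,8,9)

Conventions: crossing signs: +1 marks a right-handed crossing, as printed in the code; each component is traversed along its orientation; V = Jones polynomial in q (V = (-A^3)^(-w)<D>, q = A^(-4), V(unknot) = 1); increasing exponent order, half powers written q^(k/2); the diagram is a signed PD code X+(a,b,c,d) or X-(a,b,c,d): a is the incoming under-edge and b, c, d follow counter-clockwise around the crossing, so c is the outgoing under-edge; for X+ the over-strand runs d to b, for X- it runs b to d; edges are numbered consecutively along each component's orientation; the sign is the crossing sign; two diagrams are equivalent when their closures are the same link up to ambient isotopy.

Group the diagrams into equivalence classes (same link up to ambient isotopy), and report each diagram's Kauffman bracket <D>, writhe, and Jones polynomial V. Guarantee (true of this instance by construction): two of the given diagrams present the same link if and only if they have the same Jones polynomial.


classes: {D1} | {D2, D3}
V(D1) = q - q^2 + 2q^3 - q^4 + q^5 - q^6  [12 crossings, <D> = -A^-6 + A^-2 - A^2 + 2A^6 - A^10 + A^14, w = +6]
D2 (bracket A^-8 - A^-4 + 2 - A^4 + A^8 - A^12; 14 crossings at w = -4): V = -q^-6 + q^-5 - q^-4 + 2q^-3 - q^-2 + q^-1
D3 (bracket A^-14 - A^-10 + 2A^-6 - A^-2 + A^2 - A^6; 12 crossings at w = -6): V = -q^-6 + q^-5 - q^-4 + 2q^-3 - q^-2 + q^-1
note: comparing 3 Jones polynomials yields 2 groups


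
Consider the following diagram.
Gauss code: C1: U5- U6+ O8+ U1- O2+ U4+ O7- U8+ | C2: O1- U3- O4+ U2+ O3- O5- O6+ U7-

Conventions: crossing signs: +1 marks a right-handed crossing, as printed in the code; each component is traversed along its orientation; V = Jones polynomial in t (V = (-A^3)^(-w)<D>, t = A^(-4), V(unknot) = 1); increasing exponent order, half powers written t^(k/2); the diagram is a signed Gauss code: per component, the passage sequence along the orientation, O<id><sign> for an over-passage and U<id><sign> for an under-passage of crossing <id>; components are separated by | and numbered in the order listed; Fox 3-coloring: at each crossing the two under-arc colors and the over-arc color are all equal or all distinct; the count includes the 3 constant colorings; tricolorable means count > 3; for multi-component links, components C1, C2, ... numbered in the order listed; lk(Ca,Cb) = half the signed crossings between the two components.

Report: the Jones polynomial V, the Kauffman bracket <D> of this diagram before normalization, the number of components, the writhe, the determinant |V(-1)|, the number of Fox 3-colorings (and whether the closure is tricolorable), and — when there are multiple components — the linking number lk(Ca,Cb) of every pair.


V(t) = t^(-7/2) - 2t^(-5/2) + t^(-3/2) - 2t^(-1/2) + t^(1/2) - t^(3/2)
bracket: -A^-6 + A^-2 - 2A^2 + A^6 - 2A^10 + A^14, w = 0
2 components, writhe 0, over 8 crossings
lk(C1,C2) = 0
det 8, colorings 3 of 3^8 — not tricolorable
observation: |V(-1)| = 8: so not tricolorable, since 3 does not divide 8


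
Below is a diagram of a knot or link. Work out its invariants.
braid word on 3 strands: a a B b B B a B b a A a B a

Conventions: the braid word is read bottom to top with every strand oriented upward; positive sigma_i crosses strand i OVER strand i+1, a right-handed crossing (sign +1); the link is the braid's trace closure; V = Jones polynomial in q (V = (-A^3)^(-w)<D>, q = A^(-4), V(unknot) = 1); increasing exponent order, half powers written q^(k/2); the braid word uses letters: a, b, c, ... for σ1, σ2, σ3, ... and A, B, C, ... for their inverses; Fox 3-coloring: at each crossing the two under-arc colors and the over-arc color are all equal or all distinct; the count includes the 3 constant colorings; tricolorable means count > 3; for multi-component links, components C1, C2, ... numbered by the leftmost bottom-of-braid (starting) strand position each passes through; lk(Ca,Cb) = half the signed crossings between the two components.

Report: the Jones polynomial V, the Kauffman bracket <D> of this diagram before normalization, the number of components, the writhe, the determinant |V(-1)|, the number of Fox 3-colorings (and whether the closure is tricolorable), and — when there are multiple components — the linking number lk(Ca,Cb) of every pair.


Jones polynomial: V(q) = -q^-2 + 2q^-1 - 3 + 5q - 4q^2 + 5q^3 - 4q^4 + 2q^5 - q^6
<D> = -A^-18 + 2A^-14 - 4A^-10 + 5A^-6 - 4A^-2 + 5A^2 - 3A^6 + 2A^10 - A^14; writhe +2
components 1, writhe +2 (14 crossings)
3-colorings: 9 of 3^14, det 27 — tricolorable
note: the span of V is 8, forcing >= 8 crossings in any diagram


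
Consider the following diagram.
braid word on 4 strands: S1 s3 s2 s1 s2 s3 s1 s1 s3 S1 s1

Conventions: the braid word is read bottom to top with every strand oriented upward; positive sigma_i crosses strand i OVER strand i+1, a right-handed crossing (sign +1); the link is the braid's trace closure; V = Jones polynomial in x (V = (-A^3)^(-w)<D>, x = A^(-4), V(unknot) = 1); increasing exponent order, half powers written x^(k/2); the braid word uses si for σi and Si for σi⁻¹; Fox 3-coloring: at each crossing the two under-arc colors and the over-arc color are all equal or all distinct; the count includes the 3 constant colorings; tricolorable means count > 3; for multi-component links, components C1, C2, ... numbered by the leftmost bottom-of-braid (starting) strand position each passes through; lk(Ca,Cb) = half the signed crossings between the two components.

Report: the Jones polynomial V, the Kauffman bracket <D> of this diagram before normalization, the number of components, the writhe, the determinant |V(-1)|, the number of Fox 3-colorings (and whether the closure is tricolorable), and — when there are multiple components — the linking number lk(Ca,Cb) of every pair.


V(x) = x^2 + 2x^4 - 2x^5 + x^6 - 2x^7 + x^8
bracket: -A^-11 + 2A^-7 - A^-3 + 2A - 2A^5 - A^13, w = +7
1 component, writhe +7, over 11 crossings
det 9, colorings 27 of 3^11 — tricolorable
observation: w = +7 shifts under R1 moves; the (-A^3)^(-7) factor cancels that in V


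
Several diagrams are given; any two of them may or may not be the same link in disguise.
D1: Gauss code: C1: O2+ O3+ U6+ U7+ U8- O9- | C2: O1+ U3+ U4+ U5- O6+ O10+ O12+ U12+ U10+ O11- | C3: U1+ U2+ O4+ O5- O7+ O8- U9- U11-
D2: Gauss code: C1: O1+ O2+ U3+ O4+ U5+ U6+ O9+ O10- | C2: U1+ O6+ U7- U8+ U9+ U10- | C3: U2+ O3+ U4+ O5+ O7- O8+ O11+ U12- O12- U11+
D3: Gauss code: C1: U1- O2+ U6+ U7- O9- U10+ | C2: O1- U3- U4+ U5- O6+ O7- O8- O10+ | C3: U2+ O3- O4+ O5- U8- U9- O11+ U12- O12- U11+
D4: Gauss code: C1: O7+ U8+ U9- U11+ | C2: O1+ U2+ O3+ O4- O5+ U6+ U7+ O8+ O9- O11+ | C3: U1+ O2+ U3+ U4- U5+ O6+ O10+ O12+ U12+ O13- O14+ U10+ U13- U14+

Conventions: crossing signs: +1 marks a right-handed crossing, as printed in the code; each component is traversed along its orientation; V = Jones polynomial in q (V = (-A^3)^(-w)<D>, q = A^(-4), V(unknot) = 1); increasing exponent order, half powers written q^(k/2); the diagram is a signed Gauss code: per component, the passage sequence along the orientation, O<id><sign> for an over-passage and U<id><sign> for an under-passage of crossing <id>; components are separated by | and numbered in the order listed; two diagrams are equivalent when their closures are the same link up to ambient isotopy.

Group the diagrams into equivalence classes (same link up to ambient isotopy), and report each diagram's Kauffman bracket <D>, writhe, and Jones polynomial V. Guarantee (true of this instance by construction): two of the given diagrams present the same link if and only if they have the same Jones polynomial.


classes: {D1} | {D2, D4} | {D3}
V(D1) = 1 + q + q^2 + q^3  [12 crossings, <D> = 1 + A^4 + A^8 + A^12, w = +4]
V(D2) = q^2 + 2q^4 - q^5 + 2q^6 - q^7 + q^8  [12 crossings, <D> = A^-14 - A^-10 + 2A^-6 - A^-2 + 2A^2 + A^10, w = +6]
D3 (bracket A^-6 + A^-2 + A^2 + A^6; 12 crossings at w = -2): V = q^-3 + q^-2 + q^-1 + 1
D4 (bracket A^-8 - A^-4 + 2 - A^4 + 2A^8 + A^16; 14 crossings at w = +8): V = q^2 + 2q^4 - q^5 + 2q^6 - q^7 + q^8
insight: 3 values of V(q) split the 4 diagrams


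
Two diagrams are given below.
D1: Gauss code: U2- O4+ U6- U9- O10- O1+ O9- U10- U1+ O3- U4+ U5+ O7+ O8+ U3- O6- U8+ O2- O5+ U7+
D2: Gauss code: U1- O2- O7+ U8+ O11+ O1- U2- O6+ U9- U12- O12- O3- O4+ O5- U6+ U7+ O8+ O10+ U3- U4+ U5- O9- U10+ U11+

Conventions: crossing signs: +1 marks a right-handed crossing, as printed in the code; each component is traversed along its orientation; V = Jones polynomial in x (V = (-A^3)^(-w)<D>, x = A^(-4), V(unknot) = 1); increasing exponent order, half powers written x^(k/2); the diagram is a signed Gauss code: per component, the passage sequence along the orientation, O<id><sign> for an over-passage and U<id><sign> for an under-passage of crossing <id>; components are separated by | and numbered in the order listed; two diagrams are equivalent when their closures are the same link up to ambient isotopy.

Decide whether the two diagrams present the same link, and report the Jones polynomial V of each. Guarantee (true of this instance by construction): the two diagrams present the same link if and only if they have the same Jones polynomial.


equivalent: yes
D1 (bracket A^-16 - A^-12 + A^-8 - 2A^-4 + 2 - A^4 + A^8; 10 crossings at w = 0): V = x^-2 - x^-1 + 2 - 2x + x^2 - x^3 + x^4
V(D2) = x^-2 - x^-1 + 2 - 2x + x^2 - x^3 + x^4  [12 crossings, <D> = A^-16 - A^-12 + A^-8 - 2A^-4 + 2 - A^4 + A^8, w = 0]
observation: all 2 diagrams share one V(x), hence one class


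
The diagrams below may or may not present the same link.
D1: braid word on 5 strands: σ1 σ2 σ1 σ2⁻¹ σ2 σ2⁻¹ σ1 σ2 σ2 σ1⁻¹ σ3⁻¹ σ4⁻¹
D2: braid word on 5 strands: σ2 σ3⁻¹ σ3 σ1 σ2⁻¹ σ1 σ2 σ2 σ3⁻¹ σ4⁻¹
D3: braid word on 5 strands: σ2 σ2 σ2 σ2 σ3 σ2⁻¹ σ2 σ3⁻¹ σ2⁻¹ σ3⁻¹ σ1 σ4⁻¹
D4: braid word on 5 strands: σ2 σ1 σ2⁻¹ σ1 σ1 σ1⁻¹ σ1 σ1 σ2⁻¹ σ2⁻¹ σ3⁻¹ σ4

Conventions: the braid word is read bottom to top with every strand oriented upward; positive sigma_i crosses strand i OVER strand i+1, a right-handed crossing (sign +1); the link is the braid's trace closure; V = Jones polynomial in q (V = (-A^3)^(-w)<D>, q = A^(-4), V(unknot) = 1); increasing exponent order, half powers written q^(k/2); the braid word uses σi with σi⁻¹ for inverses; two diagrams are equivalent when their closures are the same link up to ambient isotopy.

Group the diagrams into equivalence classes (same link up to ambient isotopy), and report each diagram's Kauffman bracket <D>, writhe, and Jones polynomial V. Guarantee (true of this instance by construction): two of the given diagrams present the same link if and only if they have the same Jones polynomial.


classes: {D1, D2} | {D3} | {D4}
V(D1) = q - q^2 + 2q^3 - q^4 + q^5 - q^6  [12 crossings, <D> = -A^-18 + A^-14 - A^-10 + 2A^-6 - A^-2 + A^2, w = +2]
V(D2) = q - q^2 + 2q^3 - q^4 + q^5 - q^6  (w +2, c 10, <D> = -A^-18 + A^-14 - A^-10 + 2A^-6 - A^-2 + A^2)
D3 (bracket -A^-10 + A^-6 + A^2; 12 crossings at w = +2): V = q + q^3 - q^4
D4 (bracket A^-14 - 2A^-10 + 2A^-6 - 2A^-2 + 2A^2 - A^6 + A^10; 12 crossings at w = +2): V = q^-1 - 1 + 2q - 2q^2 + 2q^3 - 2q^4 + q^5
insight: 3 values of V(q) split the 4 diagrams


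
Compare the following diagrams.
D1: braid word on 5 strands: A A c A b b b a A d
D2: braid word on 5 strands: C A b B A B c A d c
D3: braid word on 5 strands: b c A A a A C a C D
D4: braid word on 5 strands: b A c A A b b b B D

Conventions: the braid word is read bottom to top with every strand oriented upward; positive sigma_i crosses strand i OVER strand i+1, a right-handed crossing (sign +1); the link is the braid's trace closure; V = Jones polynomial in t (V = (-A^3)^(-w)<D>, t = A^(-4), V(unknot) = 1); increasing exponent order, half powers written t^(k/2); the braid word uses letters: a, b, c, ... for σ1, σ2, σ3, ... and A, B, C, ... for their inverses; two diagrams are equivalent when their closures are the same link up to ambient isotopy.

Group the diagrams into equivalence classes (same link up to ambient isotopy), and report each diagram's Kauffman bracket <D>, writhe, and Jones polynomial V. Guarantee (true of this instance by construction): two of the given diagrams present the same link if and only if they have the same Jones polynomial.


equivalence classes: {D1, D4} | {D2} | {D3}
D1 (bracket -A^-6 + A^-2 - A^2 + 3A^6 - A^10 + A^14 - A^18; 10 crossings at w = +2): V = -t^-3 + t^-2 - t^-1 + 3 - t + t^2 - t^3
V(D2) = -t^-4 + t^-3 + t^-1  (w -2, c 10, <D> = A^-2 + A^6 - A^10)
V(D3) = 1  [10 crossings, <D> = A^-6, w = -2]
V(D4) = -t^-3 + t^-2 - t^-1 + 3 - t + t^2 - t^3  (w 0, c 10, <D> = -A^-12 + A^-8 - A^-4 + 3 - A^4 + A^8 - A^12)
key observation: comparing 4 Jones polynomials yields 3 groups


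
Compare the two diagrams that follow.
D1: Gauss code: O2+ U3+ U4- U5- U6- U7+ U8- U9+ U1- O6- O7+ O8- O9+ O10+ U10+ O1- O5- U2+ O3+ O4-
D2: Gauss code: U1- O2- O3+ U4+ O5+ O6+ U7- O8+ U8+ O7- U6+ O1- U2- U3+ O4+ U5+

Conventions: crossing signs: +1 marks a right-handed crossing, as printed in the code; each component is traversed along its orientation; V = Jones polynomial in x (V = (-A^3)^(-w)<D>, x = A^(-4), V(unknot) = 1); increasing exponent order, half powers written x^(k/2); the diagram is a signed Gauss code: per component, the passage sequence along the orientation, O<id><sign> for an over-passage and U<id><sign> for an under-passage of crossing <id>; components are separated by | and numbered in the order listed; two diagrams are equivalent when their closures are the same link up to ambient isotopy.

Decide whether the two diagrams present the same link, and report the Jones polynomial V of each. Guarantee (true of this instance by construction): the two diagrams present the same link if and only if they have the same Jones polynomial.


equivalent: yes
D1 (bracket 1; 10 crossings at w = 0): V = 1
D2 (bracket A^6; 8 crossings at w = +2): V = 1
key observation: one V(x) for all 2 diagrams — one class (guaranteed)


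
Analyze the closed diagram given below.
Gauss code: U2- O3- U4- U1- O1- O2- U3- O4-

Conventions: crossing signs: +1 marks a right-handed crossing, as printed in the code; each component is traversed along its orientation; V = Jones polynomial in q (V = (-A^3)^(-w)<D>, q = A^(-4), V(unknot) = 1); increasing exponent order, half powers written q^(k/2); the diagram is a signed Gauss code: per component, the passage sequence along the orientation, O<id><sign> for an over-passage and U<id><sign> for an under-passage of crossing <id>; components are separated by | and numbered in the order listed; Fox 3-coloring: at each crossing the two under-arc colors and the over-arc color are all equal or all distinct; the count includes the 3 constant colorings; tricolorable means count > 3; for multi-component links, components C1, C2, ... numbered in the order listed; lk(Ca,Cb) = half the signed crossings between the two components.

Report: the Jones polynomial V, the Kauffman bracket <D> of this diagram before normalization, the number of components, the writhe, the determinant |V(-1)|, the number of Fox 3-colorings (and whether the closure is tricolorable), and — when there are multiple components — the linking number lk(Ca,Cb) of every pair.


V = -q^-4 + q^-3 + q^-1
<D> = A^-8 + 1 - A^4 (w = -4)
1 component over 4 crossings, w = -4
9 Fox colorings among 3^4, |V(-1)| = 3: tricolorable
why: w = -4 (over 4 crossings) is diagram-only; (-A^3)^(4) removes it from V


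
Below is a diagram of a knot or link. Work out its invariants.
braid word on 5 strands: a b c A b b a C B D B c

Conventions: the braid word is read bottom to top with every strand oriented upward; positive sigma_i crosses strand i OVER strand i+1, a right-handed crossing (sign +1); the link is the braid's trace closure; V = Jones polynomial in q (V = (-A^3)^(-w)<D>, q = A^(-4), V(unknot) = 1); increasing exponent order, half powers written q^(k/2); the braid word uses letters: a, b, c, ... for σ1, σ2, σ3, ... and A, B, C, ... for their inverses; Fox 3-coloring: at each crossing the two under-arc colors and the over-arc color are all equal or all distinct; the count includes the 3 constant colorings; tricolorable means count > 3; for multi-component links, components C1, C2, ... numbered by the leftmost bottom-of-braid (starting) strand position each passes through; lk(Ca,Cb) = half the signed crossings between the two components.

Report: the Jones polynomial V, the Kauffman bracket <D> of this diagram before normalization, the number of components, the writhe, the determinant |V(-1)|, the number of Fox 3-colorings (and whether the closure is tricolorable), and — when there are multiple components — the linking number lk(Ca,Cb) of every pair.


V(q) = q + q^3 - q^4
bracket: -A^-10 + A^-6 + A^2, w = +2
1 component, writhe +2, over 12 crossings
det 3, colorings 9 of 3^12 — tricolorable
observation: det 3 = |V(-1)|; divisible by 3, so tricolorable


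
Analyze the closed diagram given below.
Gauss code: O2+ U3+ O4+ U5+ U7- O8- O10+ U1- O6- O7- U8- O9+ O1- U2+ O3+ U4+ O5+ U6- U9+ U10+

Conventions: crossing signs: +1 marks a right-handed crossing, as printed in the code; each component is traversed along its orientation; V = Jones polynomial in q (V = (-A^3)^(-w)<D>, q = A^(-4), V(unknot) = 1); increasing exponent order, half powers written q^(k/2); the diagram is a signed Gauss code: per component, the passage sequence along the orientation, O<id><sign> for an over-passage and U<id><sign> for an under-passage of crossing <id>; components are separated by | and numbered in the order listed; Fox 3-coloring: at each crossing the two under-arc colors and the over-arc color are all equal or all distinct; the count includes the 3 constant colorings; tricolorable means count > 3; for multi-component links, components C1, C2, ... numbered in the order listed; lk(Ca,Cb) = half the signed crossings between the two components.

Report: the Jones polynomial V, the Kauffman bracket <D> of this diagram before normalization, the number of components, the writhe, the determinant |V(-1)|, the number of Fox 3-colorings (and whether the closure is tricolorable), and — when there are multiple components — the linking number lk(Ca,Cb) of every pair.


V(q) = -q^-2 + q^-1 - 1 + 3q - 2q^2 + 3q^3 - 2q^4 + q^5 - q^6
bracket: -A^-18 + A^-14 - 2A^-10 + 3A^-6 - 2A^-2 + 3A^2 - A^6 + A^10 - A^14, w = +2
1 component, writhe +2, over 10 crossings
det 15, colorings 9 of 3^10 — tricolorable
observation: det 15 = |V(-1)|; divisible by 3, so tricolorable


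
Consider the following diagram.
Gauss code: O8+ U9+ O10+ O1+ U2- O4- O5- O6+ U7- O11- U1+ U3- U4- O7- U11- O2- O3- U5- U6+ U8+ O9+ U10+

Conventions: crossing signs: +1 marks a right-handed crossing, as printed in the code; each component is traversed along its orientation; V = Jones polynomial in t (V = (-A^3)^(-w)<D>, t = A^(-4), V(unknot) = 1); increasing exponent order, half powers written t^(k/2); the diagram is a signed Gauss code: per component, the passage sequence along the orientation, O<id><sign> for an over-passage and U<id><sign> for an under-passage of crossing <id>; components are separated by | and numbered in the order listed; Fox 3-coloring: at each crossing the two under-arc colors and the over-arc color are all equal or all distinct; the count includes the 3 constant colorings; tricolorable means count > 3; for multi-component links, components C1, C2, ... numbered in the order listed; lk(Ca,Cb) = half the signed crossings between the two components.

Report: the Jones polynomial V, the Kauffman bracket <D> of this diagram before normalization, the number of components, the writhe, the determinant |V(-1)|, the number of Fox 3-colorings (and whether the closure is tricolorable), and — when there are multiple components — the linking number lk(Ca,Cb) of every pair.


V = -t^-3 + t^-2 - t^-1 + 3 - t + t^2 - t^3
<D> = A^-15 - A^-11 + A^-7 - 3A^-3 + A - A^5 + A^9 (w = -1)
1 component over 11 crossings, w = -1
27 Fox colorings among 3^11, |V(-1)| = 9: tricolorable
why: w = -1 shifts under R1 moves; the (-A^3)^(1) factor cancels that in V


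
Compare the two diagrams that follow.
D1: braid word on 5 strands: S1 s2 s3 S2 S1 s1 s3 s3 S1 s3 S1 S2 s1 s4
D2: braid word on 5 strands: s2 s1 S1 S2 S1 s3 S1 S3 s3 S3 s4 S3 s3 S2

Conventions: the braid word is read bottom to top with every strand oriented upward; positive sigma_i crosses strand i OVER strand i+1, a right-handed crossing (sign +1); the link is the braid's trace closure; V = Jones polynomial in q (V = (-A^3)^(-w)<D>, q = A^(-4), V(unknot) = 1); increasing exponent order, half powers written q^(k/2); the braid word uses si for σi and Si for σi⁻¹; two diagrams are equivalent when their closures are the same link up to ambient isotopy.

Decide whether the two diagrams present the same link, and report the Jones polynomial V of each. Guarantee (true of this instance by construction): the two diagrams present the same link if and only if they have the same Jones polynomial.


equivalent: no
D1 (bracket A^-14 - A^-10 + 2A^-6 - A^-2 + 2A^2 + A^10; 14 crossings at w = +2): V = q^-1 + 2q - q^2 + 2q^3 - q^4 + q^5
D2 (bracket A^-6 + A^-2 + A^2 + A^6; 14 crossings at w = -2): V = q^-3 + q^-2 + q^-1 + 1
key observation: 2 values of V(q) split the 2 diagrams


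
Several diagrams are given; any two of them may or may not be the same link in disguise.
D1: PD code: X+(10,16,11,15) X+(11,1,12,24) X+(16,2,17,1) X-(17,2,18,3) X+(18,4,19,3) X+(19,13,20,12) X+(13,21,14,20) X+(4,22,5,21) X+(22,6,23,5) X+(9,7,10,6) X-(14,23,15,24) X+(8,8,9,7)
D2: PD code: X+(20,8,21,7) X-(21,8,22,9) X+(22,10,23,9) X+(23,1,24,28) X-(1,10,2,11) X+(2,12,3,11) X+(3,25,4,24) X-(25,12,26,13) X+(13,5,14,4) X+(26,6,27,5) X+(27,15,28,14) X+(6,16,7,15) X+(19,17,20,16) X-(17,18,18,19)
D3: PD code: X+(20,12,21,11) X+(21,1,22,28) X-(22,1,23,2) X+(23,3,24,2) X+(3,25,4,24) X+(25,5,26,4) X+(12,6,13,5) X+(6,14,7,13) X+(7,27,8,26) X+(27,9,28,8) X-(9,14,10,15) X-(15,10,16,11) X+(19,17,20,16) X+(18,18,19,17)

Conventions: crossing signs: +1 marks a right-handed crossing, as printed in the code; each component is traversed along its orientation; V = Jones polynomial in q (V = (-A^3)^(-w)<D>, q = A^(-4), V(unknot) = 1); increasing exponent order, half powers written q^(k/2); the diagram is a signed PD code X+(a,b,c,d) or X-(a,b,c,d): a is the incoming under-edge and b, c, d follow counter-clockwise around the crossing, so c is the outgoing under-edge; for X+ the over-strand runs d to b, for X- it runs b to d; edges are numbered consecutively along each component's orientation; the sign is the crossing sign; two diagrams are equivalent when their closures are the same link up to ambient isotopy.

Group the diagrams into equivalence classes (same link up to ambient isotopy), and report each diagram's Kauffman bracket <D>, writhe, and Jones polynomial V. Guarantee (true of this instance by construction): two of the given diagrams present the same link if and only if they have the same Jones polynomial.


equivalence classes: {D1, D2} | {D3}
D1 (bracket A^-8 - 2A^-4 + 1 - 2A^4 + 2A^8 + A^16; 12 crossings at w = +8): V = q^2 + 2q^4 - 2q^5 + q^6 - 2q^7 + q^8
V(D2) = q^2 + 2q^4 - 2q^5 + q^6 - 2q^7 + q^8  (w +6, c 14, <D> = A^-14 - 2A^-10 + A^-6 - 2A^-2 + 2A^2 + A^10)
V(D3) = q^2 - q^3 + 3q^4 - 3q^5 + 3q^6 - 3q^7 + 2q^8 - q^9  [14 crossings, <D> = -A^-12 + 2A^-8 - 3A^-4 + 3 - 3A^4 + 3A^8 - A^12 + A^16, w = +8]
key observation: comparing 3 Jones polynomials yields 2 groups


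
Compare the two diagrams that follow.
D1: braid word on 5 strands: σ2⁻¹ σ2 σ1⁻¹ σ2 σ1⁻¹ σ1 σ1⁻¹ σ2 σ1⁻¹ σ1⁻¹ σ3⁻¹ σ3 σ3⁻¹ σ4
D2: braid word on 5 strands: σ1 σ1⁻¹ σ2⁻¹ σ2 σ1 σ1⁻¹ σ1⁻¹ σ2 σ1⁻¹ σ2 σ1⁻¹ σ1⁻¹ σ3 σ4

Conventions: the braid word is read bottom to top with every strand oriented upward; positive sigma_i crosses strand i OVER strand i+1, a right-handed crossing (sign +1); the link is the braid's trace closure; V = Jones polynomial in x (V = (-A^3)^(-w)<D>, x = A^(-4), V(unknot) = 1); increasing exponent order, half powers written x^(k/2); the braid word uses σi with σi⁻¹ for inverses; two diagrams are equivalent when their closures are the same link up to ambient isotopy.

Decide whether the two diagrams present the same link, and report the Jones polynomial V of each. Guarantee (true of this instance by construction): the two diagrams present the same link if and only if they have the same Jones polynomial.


equivalent: yes
V(D1) = x^-5 - 2x^-4 + 2x^-3 - 2x^-2 + 2x^-1 - 1 + x  (w -2, c 14, <D> = A^-10 - A^-6 + 2A^-2 - 2A^2 + 2A^6 - 2A^10 + A^14)
V(D2) = x^-5 - 2x^-4 + 2x^-3 - 2x^-2 + 2x^-1 - 1 + x  [14 crossings, <D> = A^-4 - 1 + 2A^4 - 2A^8 + 2A^12 - 2A^16 + A^20, w = 0]
key observation: all 2 diagrams share one V(x), hence one class


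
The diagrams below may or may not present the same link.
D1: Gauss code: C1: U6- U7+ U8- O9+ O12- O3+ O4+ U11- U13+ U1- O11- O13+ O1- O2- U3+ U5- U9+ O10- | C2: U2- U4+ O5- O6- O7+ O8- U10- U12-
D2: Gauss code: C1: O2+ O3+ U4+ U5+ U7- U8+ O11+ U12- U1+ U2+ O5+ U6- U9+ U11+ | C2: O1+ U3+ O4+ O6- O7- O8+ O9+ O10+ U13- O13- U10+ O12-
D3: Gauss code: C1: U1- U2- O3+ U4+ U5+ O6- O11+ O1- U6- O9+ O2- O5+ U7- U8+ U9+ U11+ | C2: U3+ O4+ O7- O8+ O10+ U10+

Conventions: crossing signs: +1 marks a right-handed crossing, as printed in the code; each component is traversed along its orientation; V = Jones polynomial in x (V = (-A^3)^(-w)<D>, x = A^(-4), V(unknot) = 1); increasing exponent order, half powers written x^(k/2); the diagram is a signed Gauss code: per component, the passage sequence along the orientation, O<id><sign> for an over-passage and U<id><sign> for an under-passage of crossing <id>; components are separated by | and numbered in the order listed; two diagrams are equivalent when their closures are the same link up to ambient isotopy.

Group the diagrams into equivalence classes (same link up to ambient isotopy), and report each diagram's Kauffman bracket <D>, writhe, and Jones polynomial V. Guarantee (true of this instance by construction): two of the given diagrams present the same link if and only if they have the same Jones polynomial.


equivalence classes: {D1} | {D2} | {D3}
D1 (bracket A^-7 - A^-3 + A + A^9; 13 crossings at w = -3): V = -x^(-9/2) - x^(-5/2) + x^(-3/2) - x^(-1/2)
V(D2) = -x^(3/2) - 2x^(7/2) + x^(9/2) - x^(11/2) + x^(13/2)  (w +5, c 13, <D> = -A^-11 + A^-7 - A^-3 + 2A + A^9)
V(D3) = -x^(1/2) - x^(5/2)  (w +3, c 11, <D> = A^-1 + A^7)
observation: comparing 3 Jones polynomials yields 3 groups


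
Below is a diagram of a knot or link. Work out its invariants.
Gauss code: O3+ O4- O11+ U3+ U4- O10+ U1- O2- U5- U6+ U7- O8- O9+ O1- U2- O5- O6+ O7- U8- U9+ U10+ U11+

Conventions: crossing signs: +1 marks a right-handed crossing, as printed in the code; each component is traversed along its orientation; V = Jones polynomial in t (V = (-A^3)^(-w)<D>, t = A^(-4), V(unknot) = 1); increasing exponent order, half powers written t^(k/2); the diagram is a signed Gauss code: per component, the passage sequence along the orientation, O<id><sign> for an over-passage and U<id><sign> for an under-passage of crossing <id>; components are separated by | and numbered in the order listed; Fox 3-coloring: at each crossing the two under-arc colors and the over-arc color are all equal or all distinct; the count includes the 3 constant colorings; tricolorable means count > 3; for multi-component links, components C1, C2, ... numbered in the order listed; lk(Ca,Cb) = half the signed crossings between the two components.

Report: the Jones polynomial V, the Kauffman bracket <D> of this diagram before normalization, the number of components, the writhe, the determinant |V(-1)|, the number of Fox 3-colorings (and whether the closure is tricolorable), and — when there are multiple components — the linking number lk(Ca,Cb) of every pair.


Jones polynomial: V(t) = -t^-4 + t^-3 + t^-1
<D> = -A - A^9 + A^13; writhe -1
components 1, writhe -1 (11 crossings)
3-colorings: 9 of 3^11, det 3 — tricolorable
note: V spans 3 powers of t: at least 3 crossings in any diagram


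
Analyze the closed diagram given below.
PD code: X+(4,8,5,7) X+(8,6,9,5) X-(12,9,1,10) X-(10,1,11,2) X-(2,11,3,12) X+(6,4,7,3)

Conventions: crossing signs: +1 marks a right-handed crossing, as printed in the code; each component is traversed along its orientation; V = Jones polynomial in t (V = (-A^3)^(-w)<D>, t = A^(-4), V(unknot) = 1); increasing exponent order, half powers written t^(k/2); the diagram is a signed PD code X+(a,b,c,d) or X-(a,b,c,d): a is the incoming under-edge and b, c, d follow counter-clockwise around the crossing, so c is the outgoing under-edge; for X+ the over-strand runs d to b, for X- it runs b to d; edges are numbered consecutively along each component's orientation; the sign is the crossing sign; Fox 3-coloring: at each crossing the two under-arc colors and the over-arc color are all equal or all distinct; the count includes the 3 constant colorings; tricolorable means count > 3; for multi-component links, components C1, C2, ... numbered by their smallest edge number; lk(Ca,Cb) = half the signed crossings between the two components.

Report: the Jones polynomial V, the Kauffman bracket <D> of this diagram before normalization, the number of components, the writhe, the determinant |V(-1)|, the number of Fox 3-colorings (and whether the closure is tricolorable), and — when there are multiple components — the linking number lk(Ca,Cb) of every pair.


V = -t^-3 + t^-2 - t^-1 + 3 - t + t^2 - t^3
<D> = -A^-12 + A^-8 - A^-4 + 3 - A^4 + A^8 - A^12 (w = 0)
1 component over 6 crossings, w = 0
27 Fox colorings among 3^6, |V(-1)| = 9: tricolorable
why: w = 0 shifts under R1 moves; the (-A^3)^(0) factor cancels that in V


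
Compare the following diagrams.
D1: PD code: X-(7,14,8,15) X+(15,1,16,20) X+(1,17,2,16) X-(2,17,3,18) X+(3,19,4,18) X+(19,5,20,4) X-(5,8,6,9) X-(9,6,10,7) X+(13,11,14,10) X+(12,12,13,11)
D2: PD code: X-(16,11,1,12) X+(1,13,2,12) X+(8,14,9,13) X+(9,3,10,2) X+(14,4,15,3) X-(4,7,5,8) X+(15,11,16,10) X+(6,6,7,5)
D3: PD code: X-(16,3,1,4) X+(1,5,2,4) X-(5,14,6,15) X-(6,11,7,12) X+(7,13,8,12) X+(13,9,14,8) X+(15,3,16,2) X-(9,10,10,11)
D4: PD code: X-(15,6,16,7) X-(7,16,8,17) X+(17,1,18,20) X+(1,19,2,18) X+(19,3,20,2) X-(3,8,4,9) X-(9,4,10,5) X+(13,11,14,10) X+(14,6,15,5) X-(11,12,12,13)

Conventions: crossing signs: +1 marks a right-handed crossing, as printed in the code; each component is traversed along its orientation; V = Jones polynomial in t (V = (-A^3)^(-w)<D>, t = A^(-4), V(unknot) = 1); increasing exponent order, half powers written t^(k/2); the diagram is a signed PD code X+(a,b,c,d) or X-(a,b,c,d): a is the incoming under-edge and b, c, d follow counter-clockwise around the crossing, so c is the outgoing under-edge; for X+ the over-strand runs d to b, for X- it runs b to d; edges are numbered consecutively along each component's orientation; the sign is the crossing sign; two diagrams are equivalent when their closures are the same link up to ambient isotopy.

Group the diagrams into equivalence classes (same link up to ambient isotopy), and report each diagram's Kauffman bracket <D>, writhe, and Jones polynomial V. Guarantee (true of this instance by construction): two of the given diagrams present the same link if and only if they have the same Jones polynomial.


grouping into links: {D1, D4} | {D2} | {D3}
V(D1) = -t^-3 + t^-2 - t^-1 + 3 - t + t^2 - t^3  (w +2, c 10, <D> = -A^-6 + A^-2 - A^2 + 3A^6 - A^10 + A^14 - A^18)
D2 (bracket -A^-4 + 1 + A^8; 8 crossings at w = +4): V = t + t^3 - t^4
D3 (bracket 1; 8 crossings at w = 0): V = 1
D4 (bracket -A^-12 + A^-8 - A^-4 + 3 - A^4 + A^8 - A^12; 10 crossings at w = 0): V = -t^-3 + t^-2 - t^-1 + 3 - t + t^2 - t^3
key observation: comparing 4 Jones polynomials yields 3 groups
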